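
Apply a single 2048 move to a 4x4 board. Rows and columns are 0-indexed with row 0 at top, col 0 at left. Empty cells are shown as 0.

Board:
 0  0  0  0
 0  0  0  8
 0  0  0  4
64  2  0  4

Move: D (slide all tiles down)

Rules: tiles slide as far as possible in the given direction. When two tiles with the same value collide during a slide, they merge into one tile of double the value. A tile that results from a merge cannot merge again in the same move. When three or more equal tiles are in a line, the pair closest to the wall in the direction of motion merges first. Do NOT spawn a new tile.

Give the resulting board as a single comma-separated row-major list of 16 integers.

Answer: 0, 0, 0, 0, 0, 0, 0, 0, 0, 0, 0, 8, 64, 2, 0, 8

Derivation:
Slide down:
col 0: [0, 0, 0, 64] -> [0, 0, 0, 64]
col 1: [0, 0, 0, 2] -> [0, 0, 0, 2]
col 2: [0, 0, 0, 0] -> [0, 0, 0, 0]
col 3: [0, 8, 4, 4] -> [0, 0, 8, 8]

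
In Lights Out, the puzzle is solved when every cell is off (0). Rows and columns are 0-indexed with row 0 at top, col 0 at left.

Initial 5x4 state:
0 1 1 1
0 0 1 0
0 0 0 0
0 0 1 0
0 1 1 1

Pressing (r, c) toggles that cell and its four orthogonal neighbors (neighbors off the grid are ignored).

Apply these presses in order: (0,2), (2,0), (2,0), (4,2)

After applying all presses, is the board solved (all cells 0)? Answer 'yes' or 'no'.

After press 1 at (0,2):
0 0 0 0
0 0 0 0
0 0 0 0
0 0 1 0
0 1 1 1

After press 2 at (2,0):
0 0 0 0
1 0 0 0
1 1 0 0
1 0 1 0
0 1 1 1

After press 3 at (2,0):
0 0 0 0
0 0 0 0
0 0 0 0
0 0 1 0
0 1 1 1

After press 4 at (4,2):
0 0 0 0
0 0 0 0
0 0 0 0
0 0 0 0
0 0 0 0

Lights still on: 0

Answer: yes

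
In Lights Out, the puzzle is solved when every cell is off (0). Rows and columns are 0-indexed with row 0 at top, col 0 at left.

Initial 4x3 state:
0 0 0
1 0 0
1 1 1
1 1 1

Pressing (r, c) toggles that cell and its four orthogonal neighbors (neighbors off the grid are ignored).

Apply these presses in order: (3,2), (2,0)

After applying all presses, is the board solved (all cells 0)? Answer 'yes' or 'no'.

After press 1 at (3,2):
0 0 0
1 0 0
1 1 0
1 0 0

After press 2 at (2,0):
0 0 0
0 0 0
0 0 0
0 0 0

Lights still on: 0

Answer: yes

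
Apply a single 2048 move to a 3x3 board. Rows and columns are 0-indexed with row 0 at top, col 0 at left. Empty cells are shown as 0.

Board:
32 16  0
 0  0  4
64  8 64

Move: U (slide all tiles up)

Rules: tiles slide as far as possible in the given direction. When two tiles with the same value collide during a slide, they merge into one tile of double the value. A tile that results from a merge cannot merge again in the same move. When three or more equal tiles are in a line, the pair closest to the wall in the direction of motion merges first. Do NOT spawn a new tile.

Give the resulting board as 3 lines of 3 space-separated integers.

Answer: 32 16  4
64  8 64
 0  0  0

Derivation:
Slide up:
col 0: [32, 0, 64] -> [32, 64, 0]
col 1: [16, 0, 8] -> [16, 8, 0]
col 2: [0, 4, 64] -> [4, 64, 0]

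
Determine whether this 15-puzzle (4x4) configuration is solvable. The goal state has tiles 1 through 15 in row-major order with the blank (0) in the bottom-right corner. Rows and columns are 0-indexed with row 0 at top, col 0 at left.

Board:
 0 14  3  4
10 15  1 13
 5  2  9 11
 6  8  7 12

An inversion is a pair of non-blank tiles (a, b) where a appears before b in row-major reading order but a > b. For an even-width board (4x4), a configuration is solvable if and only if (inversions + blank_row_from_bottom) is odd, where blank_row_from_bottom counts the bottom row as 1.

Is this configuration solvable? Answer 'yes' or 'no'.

Inversions: 50
Blank is in row 0 (0-indexed from top), which is row 4 counting from the bottom (bottom = 1).
50 + 4 = 54, which is even, so the puzzle is not solvable.

Answer: no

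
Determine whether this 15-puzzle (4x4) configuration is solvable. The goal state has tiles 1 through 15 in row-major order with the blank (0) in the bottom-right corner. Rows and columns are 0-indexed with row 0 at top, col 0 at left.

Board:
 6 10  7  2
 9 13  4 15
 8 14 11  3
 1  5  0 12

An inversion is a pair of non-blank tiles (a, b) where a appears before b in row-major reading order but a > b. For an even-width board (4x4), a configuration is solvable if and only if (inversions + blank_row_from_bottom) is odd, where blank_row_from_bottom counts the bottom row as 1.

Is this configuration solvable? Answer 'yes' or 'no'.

Inversions: 52
Blank is in row 3 (0-indexed from top), which is row 1 counting from the bottom (bottom = 1).
52 + 1 = 53, which is odd, so the puzzle is solvable.

Answer: yes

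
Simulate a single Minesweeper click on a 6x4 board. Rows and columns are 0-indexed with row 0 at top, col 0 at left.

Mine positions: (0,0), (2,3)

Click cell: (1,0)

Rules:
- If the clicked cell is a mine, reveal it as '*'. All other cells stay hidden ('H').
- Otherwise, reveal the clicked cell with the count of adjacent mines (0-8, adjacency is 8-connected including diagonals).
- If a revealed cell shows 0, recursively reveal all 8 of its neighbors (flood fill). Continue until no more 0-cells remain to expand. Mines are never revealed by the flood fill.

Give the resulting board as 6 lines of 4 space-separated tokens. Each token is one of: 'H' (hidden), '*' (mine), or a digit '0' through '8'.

H H H H
1 H H H
H H H H
H H H H
H H H H
H H H H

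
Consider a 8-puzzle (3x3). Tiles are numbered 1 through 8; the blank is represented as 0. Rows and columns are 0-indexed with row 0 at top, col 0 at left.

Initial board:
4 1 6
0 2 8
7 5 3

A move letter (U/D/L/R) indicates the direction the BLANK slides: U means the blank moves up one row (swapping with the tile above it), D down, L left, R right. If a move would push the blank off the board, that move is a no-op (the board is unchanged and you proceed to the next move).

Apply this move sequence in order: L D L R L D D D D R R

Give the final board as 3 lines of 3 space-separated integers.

After move 1 (L):
4 1 6
0 2 8
7 5 3

After move 2 (D):
4 1 6
7 2 8
0 5 3

After move 3 (L):
4 1 6
7 2 8
0 5 3

After move 4 (R):
4 1 6
7 2 8
5 0 3

After move 5 (L):
4 1 6
7 2 8
0 5 3

After move 6 (D):
4 1 6
7 2 8
0 5 3

After move 7 (D):
4 1 6
7 2 8
0 5 3

After move 8 (D):
4 1 6
7 2 8
0 5 3

After move 9 (D):
4 1 6
7 2 8
0 5 3

After move 10 (R):
4 1 6
7 2 8
5 0 3

After move 11 (R):
4 1 6
7 2 8
5 3 0

Answer: 4 1 6
7 2 8
5 3 0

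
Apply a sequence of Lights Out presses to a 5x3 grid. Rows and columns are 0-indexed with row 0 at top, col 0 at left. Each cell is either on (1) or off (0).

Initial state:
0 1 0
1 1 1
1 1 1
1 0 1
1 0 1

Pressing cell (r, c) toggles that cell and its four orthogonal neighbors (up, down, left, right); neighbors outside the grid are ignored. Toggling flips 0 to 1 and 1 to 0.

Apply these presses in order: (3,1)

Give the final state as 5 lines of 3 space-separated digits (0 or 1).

After press 1 at (3,1):
0 1 0
1 1 1
1 0 1
0 1 0
1 1 1

Answer: 0 1 0
1 1 1
1 0 1
0 1 0
1 1 1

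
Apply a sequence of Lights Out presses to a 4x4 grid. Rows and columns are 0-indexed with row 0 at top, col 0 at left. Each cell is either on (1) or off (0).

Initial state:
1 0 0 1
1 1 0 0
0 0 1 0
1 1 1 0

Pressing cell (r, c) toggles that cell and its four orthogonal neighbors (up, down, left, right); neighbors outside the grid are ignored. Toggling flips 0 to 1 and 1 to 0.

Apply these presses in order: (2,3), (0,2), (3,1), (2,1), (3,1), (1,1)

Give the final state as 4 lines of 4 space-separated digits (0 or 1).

After press 1 at (2,3):
1 0 0 1
1 1 0 1
0 0 0 1
1 1 1 1

After press 2 at (0,2):
1 1 1 0
1 1 1 1
0 0 0 1
1 1 1 1

After press 3 at (3,1):
1 1 1 0
1 1 1 1
0 1 0 1
0 0 0 1

After press 4 at (2,1):
1 1 1 0
1 0 1 1
1 0 1 1
0 1 0 1

After press 5 at (3,1):
1 1 1 0
1 0 1 1
1 1 1 1
1 0 1 1

After press 6 at (1,1):
1 0 1 0
0 1 0 1
1 0 1 1
1 0 1 1

Answer: 1 0 1 0
0 1 0 1
1 0 1 1
1 0 1 1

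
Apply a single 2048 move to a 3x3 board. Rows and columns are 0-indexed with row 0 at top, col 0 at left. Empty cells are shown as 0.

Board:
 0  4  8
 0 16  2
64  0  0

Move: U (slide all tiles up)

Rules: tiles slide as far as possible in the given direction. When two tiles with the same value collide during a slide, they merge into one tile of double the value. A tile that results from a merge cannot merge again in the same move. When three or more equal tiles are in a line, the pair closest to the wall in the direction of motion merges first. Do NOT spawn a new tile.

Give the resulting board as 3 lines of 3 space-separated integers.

Slide up:
col 0: [0, 0, 64] -> [64, 0, 0]
col 1: [4, 16, 0] -> [4, 16, 0]
col 2: [8, 2, 0] -> [8, 2, 0]

Answer: 64  4  8
 0 16  2
 0  0  0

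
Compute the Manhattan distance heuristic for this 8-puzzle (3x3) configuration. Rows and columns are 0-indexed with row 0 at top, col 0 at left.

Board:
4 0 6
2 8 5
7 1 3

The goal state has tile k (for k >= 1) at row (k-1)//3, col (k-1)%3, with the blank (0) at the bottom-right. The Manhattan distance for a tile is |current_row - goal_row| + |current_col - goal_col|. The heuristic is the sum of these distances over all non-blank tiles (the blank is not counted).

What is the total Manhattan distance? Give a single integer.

Tile 4: (0,0)->(1,0) = 1
Tile 6: (0,2)->(1,2) = 1
Tile 2: (1,0)->(0,1) = 2
Tile 8: (1,1)->(2,1) = 1
Tile 5: (1,2)->(1,1) = 1
Tile 7: (2,0)->(2,0) = 0
Tile 1: (2,1)->(0,0) = 3
Tile 3: (2,2)->(0,2) = 2
Sum: 1 + 1 + 2 + 1 + 1 + 0 + 3 + 2 = 11

Answer: 11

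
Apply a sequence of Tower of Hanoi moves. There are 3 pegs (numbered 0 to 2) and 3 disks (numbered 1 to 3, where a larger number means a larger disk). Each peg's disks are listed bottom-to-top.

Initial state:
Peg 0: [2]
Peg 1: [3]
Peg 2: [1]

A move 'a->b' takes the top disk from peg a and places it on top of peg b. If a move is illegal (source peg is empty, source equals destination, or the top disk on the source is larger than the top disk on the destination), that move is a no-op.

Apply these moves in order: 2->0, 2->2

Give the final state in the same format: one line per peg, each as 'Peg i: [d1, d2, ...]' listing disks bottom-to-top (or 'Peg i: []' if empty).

Answer: Peg 0: [2, 1]
Peg 1: [3]
Peg 2: []

Derivation:
After move 1 (2->0):
Peg 0: [2, 1]
Peg 1: [3]
Peg 2: []

After move 2 (2->2):
Peg 0: [2, 1]
Peg 1: [3]
Peg 2: []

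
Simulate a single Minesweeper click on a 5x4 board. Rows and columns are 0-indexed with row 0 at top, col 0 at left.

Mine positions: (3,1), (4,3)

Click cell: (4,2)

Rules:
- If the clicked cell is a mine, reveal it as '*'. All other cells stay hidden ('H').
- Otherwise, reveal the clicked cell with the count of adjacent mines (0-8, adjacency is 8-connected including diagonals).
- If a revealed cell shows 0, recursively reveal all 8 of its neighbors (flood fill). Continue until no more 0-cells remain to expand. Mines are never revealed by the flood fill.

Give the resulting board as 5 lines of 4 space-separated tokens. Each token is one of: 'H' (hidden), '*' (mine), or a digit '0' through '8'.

H H H H
H H H H
H H H H
H H H H
H H 2 H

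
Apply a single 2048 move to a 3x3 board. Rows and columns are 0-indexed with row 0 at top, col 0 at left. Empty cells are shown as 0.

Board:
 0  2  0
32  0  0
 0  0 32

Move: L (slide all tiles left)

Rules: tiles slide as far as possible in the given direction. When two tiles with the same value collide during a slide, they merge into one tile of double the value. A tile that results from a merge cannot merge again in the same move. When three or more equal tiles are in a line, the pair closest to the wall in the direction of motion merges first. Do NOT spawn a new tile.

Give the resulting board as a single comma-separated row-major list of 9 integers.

Slide left:
row 0: [0, 2, 0] -> [2, 0, 0]
row 1: [32, 0, 0] -> [32, 0, 0]
row 2: [0, 0, 32] -> [32, 0, 0]

Answer: 2, 0, 0, 32, 0, 0, 32, 0, 0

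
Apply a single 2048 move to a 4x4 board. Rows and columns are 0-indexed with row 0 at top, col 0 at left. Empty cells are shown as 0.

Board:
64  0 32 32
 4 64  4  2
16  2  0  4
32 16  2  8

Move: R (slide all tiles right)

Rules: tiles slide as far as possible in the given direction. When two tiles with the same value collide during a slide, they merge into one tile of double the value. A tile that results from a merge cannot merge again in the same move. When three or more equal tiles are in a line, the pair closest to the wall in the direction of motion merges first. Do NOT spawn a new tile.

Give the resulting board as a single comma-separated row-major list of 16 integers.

Slide right:
row 0: [64, 0, 32, 32] -> [0, 0, 64, 64]
row 1: [4, 64, 4, 2] -> [4, 64, 4, 2]
row 2: [16, 2, 0, 4] -> [0, 16, 2, 4]
row 3: [32, 16, 2, 8] -> [32, 16, 2, 8]

Answer: 0, 0, 64, 64, 4, 64, 4, 2, 0, 16, 2, 4, 32, 16, 2, 8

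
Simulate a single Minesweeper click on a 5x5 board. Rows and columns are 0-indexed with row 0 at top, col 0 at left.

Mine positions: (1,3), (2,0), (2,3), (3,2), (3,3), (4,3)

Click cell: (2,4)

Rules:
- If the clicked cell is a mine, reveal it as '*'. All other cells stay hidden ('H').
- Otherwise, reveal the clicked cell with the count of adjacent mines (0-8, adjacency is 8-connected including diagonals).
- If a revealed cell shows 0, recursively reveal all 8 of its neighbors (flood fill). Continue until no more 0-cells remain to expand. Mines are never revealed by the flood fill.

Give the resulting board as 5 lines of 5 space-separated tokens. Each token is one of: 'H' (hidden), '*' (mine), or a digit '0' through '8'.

H H H H H
H H H H H
H H H H 3
H H H H H
H H H H H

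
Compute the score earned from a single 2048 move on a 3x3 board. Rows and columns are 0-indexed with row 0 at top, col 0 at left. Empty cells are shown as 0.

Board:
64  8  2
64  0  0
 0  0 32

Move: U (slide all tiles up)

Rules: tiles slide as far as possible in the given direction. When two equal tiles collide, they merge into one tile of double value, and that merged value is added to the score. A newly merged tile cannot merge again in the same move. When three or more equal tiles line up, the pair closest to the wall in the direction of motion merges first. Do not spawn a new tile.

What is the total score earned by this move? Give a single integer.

Answer: 128

Derivation:
Slide up:
col 0: [64, 64, 0] -> [128, 0, 0]  score +128 (running 128)
col 1: [8, 0, 0] -> [8, 0, 0]  score +0 (running 128)
col 2: [2, 0, 32] -> [2, 32, 0]  score +0 (running 128)
Board after move:
128   8   2
  0   0  32
  0   0   0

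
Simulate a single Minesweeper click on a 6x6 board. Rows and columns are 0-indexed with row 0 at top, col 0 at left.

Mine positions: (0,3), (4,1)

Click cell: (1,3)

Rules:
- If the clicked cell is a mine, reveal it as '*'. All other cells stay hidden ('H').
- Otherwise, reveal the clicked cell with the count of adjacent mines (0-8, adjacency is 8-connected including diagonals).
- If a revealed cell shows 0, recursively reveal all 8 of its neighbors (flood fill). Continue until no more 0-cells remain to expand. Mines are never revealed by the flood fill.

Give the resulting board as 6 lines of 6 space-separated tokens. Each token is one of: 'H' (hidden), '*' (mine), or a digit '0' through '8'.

H H H H H H
H H H 1 H H
H H H H H H
H H H H H H
H H H H H H
H H H H H H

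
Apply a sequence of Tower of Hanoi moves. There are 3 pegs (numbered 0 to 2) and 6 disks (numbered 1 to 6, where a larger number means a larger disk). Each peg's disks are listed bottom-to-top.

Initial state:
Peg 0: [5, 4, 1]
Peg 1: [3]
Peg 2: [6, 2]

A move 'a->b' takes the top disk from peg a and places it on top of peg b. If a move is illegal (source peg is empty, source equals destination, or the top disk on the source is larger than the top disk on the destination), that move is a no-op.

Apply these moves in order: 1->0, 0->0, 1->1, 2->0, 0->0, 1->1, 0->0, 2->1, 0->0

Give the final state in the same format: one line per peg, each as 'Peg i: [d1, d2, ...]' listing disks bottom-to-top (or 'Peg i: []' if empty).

After move 1 (1->0):
Peg 0: [5, 4, 1]
Peg 1: [3]
Peg 2: [6, 2]

After move 2 (0->0):
Peg 0: [5, 4, 1]
Peg 1: [3]
Peg 2: [6, 2]

After move 3 (1->1):
Peg 0: [5, 4, 1]
Peg 1: [3]
Peg 2: [6, 2]

After move 4 (2->0):
Peg 0: [5, 4, 1]
Peg 1: [3]
Peg 2: [6, 2]

After move 5 (0->0):
Peg 0: [5, 4, 1]
Peg 1: [3]
Peg 2: [6, 2]

After move 6 (1->1):
Peg 0: [5, 4, 1]
Peg 1: [3]
Peg 2: [6, 2]

After move 7 (0->0):
Peg 0: [5, 4, 1]
Peg 1: [3]
Peg 2: [6, 2]

After move 8 (2->1):
Peg 0: [5, 4, 1]
Peg 1: [3, 2]
Peg 2: [6]

After move 9 (0->0):
Peg 0: [5, 4, 1]
Peg 1: [3, 2]
Peg 2: [6]

Answer: Peg 0: [5, 4, 1]
Peg 1: [3, 2]
Peg 2: [6]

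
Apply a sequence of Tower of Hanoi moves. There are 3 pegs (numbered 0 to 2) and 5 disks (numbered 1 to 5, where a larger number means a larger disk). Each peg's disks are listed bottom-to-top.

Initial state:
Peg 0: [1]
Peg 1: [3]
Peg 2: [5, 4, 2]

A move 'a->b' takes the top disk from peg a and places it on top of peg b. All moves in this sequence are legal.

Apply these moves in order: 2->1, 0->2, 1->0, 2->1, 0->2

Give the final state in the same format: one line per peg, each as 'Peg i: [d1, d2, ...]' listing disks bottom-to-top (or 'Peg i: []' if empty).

Answer: Peg 0: []
Peg 1: [3, 1]
Peg 2: [5, 4, 2]

Derivation:
After move 1 (2->1):
Peg 0: [1]
Peg 1: [3, 2]
Peg 2: [5, 4]

After move 2 (0->2):
Peg 0: []
Peg 1: [3, 2]
Peg 2: [5, 4, 1]

After move 3 (1->0):
Peg 0: [2]
Peg 1: [3]
Peg 2: [5, 4, 1]

After move 4 (2->1):
Peg 0: [2]
Peg 1: [3, 1]
Peg 2: [5, 4]

After move 5 (0->2):
Peg 0: []
Peg 1: [3, 1]
Peg 2: [5, 4, 2]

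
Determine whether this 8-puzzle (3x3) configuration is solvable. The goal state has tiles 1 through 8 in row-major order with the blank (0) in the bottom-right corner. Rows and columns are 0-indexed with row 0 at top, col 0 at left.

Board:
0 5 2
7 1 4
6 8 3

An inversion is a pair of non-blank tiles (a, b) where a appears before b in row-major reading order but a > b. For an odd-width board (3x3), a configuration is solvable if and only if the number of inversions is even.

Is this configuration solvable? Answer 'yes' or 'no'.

Answer: yes

Derivation:
Inversions (pairs i<j in row-major order where tile[i] > tile[j] > 0): 12
12 is even, so the puzzle is solvable.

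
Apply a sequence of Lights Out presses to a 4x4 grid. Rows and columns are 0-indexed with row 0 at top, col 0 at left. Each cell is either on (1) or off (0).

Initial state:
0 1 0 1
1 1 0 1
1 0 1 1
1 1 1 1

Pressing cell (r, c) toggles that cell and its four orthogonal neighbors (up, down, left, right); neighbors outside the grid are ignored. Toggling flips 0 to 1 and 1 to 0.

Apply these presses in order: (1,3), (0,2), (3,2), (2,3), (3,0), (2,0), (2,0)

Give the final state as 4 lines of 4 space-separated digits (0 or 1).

Answer: 0 0 1 1
1 1 0 1
0 0 1 1
0 1 0 1

Derivation:
After press 1 at (1,3):
0 1 0 0
1 1 1 0
1 0 1 0
1 1 1 1

After press 2 at (0,2):
0 0 1 1
1 1 0 0
1 0 1 0
1 1 1 1

After press 3 at (3,2):
0 0 1 1
1 1 0 0
1 0 0 0
1 0 0 0

After press 4 at (2,3):
0 0 1 1
1 1 0 1
1 0 1 1
1 0 0 1

After press 5 at (3,0):
0 0 1 1
1 1 0 1
0 0 1 1
0 1 0 1

After press 6 at (2,0):
0 0 1 1
0 1 0 1
1 1 1 1
1 1 0 1

After press 7 at (2,0):
0 0 1 1
1 1 0 1
0 0 1 1
0 1 0 1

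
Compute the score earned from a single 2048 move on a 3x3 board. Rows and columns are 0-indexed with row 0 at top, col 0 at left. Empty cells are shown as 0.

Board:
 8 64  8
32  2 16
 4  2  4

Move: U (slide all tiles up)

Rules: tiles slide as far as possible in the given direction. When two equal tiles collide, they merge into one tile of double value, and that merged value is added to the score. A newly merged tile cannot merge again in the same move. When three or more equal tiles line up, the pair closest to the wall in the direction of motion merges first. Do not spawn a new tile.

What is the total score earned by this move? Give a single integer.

Slide up:
col 0: [8, 32, 4] -> [8, 32, 4]  score +0 (running 0)
col 1: [64, 2, 2] -> [64, 4, 0]  score +4 (running 4)
col 2: [8, 16, 4] -> [8, 16, 4]  score +0 (running 4)
Board after move:
 8 64  8
32  4 16
 4  0  4

Answer: 4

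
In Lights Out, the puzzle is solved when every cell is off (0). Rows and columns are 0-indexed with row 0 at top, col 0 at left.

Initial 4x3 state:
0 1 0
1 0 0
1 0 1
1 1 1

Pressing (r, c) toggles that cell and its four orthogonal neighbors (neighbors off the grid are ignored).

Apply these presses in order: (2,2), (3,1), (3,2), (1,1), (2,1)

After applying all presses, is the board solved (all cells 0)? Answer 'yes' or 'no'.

Answer: yes

Derivation:
After press 1 at (2,2):
0 1 0
1 0 1
1 1 0
1 1 0

After press 2 at (3,1):
0 1 0
1 0 1
1 0 0
0 0 1

After press 3 at (3,2):
0 1 0
1 0 1
1 0 1
0 1 0

After press 4 at (1,1):
0 0 0
0 1 0
1 1 1
0 1 0

After press 5 at (2,1):
0 0 0
0 0 0
0 0 0
0 0 0

Lights still on: 0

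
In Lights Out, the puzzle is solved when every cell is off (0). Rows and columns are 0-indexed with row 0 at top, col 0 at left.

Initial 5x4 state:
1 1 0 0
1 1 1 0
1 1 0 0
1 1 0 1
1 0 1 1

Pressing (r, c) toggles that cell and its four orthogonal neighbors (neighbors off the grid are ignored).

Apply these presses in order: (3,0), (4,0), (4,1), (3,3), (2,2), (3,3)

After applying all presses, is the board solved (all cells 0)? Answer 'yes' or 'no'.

After press 1 at (3,0):
1 1 0 0
1 1 1 0
0 1 0 0
0 0 0 1
0 0 1 1

After press 2 at (4,0):
1 1 0 0
1 1 1 0
0 1 0 0
1 0 0 1
1 1 1 1

After press 3 at (4,1):
1 1 0 0
1 1 1 0
0 1 0 0
1 1 0 1
0 0 0 1

After press 4 at (3,3):
1 1 0 0
1 1 1 0
0 1 0 1
1 1 1 0
0 0 0 0

After press 5 at (2,2):
1 1 0 0
1 1 0 0
0 0 1 0
1 1 0 0
0 0 0 0

After press 6 at (3,3):
1 1 0 0
1 1 0 0
0 0 1 1
1 1 1 1
0 0 0 1

Lights still on: 11

Answer: no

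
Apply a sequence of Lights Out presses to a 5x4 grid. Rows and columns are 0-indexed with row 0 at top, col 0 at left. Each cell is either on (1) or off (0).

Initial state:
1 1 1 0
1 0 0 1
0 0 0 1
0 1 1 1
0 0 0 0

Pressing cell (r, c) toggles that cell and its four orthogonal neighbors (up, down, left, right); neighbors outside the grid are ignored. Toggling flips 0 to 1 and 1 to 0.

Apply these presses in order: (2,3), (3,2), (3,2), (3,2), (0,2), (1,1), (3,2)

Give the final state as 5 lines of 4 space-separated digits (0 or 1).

After press 1 at (2,3):
1 1 1 0
1 0 0 0
0 0 1 0
0 1 1 0
0 0 0 0

After press 2 at (3,2):
1 1 1 0
1 0 0 0
0 0 0 0
0 0 0 1
0 0 1 0

After press 3 at (3,2):
1 1 1 0
1 0 0 0
0 0 1 0
0 1 1 0
0 0 0 0

After press 4 at (3,2):
1 1 1 0
1 0 0 0
0 0 0 0
0 0 0 1
0 0 1 0

After press 5 at (0,2):
1 0 0 1
1 0 1 0
0 0 0 0
0 0 0 1
0 0 1 0

After press 6 at (1,1):
1 1 0 1
0 1 0 0
0 1 0 0
0 0 0 1
0 0 1 0

After press 7 at (3,2):
1 1 0 1
0 1 0 0
0 1 1 0
0 1 1 0
0 0 0 0

Answer: 1 1 0 1
0 1 0 0
0 1 1 0
0 1 1 0
0 0 0 0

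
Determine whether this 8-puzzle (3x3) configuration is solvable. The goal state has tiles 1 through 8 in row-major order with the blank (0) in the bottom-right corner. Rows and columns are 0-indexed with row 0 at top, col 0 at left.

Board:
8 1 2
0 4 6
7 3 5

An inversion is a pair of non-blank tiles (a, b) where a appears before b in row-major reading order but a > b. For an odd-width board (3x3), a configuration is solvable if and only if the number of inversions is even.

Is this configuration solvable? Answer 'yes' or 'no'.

Answer: yes

Derivation:
Inversions (pairs i<j in row-major order where tile[i] > tile[j] > 0): 12
12 is even, so the puzzle is solvable.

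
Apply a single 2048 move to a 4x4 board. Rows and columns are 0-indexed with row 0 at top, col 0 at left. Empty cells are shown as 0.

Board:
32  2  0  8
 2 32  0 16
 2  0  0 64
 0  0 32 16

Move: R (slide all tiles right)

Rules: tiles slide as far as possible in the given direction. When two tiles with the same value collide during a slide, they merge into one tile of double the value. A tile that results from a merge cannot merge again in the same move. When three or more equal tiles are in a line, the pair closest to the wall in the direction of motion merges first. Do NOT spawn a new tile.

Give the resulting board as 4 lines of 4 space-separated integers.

Answer:  0 32  2  8
 0  2 32 16
 0  0  2 64
 0  0 32 16

Derivation:
Slide right:
row 0: [32, 2, 0, 8] -> [0, 32, 2, 8]
row 1: [2, 32, 0, 16] -> [0, 2, 32, 16]
row 2: [2, 0, 0, 64] -> [0, 0, 2, 64]
row 3: [0, 0, 32, 16] -> [0, 0, 32, 16]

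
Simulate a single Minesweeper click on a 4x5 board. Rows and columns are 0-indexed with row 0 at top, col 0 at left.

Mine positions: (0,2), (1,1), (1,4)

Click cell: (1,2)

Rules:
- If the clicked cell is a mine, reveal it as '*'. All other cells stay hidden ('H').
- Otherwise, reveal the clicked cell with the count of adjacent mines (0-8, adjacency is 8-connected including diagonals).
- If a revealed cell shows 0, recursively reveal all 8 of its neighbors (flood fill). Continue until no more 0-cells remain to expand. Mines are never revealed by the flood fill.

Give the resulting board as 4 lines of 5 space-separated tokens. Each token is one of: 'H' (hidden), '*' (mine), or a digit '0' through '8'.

H H H H H
H H 2 H H
H H H H H
H H H H H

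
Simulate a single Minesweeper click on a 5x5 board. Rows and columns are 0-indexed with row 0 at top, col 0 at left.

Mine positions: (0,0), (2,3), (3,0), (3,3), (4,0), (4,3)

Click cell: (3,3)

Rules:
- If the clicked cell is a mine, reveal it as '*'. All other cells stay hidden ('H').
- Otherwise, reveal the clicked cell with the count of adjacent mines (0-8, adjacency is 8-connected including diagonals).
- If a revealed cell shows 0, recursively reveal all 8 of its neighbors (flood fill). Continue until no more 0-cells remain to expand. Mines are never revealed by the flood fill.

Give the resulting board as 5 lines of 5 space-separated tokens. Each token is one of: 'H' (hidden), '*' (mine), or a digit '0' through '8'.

H H H H H
H H H H H
H H H H H
H H H * H
H H H H H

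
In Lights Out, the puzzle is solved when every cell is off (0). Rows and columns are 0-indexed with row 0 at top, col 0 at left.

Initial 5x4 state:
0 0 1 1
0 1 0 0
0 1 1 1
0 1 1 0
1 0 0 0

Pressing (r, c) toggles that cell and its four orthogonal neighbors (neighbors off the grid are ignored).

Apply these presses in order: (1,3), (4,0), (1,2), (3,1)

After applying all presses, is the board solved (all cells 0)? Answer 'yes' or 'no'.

After press 1 at (1,3):
0 0 1 0
0 1 1 1
0 1 1 0
0 1 1 0
1 0 0 0

After press 2 at (4,0):
0 0 1 0
0 1 1 1
0 1 1 0
1 1 1 0
0 1 0 0

After press 3 at (1,2):
0 0 0 0
0 0 0 0
0 1 0 0
1 1 1 0
0 1 0 0

After press 4 at (3,1):
0 0 0 0
0 0 0 0
0 0 0 0
0 0 0 0
0 0 0 0

Lights still on: 0

Answer: yes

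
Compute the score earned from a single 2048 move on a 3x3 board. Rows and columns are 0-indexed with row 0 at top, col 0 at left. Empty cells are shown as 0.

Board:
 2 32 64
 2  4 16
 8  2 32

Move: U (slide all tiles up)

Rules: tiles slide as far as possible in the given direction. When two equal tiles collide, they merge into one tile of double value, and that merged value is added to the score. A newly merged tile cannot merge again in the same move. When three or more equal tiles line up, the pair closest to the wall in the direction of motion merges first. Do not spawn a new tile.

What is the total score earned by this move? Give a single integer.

Slide up:
col 0: [2, 2, 8] -> [4, 8, 0]  score +4 (running 4)
col 1: [32, 4, 2] -> [32, 4, 2]  score +0 (running 4)
col 2: [64, 16, 32] -> [64, 16, 32]  score +0 (running 4)
Board after move:
 4 32 64
 8  4 16
 0  2 32

Answer: 4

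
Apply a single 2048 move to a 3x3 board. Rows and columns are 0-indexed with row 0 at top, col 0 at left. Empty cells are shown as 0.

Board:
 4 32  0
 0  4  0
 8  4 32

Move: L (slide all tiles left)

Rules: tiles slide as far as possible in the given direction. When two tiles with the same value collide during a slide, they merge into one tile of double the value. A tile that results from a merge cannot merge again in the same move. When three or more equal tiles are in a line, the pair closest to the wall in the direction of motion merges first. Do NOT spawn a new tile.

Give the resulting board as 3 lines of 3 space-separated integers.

Answer:  4 32  0
 4  0  0
 8  4 32

Derivation:
Slide left:
row 0: [4, 32, 0] -> [4, 32, 0]
row 1: [0, 4, 0] -> [4, 0, 0]
row 2: [8, 4, 32] -> [8, 4, 32]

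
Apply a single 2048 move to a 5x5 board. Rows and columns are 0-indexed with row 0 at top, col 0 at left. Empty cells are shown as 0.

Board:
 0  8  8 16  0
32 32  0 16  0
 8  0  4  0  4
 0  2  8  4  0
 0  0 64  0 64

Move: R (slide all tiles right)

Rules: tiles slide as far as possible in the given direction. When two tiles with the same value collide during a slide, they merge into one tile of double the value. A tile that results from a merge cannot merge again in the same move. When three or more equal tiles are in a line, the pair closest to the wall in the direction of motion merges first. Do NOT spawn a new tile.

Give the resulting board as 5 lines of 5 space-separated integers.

Slide right:
row 0: [0, 8, 8, 16, 0] -> [0, 0, 0, 16, 16]
row 1: [32, 32, 0, 16, 0] -> [0, 0, 0, 64, 16]
row 2: [8, 0, 4, 0, 4] -> [0, 0, 0, 8, 8]
row 3: [0, 2, 8, 4, 0] -> [0, 0, 2, 8, 4]
row 4: [0, 0, 64, 0, 64] -> [0, 0, 0, 0, 128]

Answer:   0   0   0  16  16
  0   0   0  64  16
  0   0   0   8   8
  0   0   2   8   4
  0   0   0   0 128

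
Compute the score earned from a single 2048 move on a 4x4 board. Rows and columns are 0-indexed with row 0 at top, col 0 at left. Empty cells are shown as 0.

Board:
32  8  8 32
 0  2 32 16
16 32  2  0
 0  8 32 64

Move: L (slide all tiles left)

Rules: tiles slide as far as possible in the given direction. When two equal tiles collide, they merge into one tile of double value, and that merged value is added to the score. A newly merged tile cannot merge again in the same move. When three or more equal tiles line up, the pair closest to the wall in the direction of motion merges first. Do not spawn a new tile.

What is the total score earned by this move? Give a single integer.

Slide left:
row 0: [32, 8, 8, 32] -> [32, 16, 32, 0]  score +16 (running 16)
row 1: [0, 2, 32, 16] -> [2, 32, 16, 0]  score +0 (running 16)
row 2: [16, 32, 2, 0] -> [16, 32, 2, 0]  score +0 (running 16)
row 3: [0, 8, 32, 64] -> [8, 32, 64, 0]  score +0 (running 16)
Board after move:
32 16 32  0
 2 32 16  0
16 32  2  0
 8 32 64  0

Answer: 16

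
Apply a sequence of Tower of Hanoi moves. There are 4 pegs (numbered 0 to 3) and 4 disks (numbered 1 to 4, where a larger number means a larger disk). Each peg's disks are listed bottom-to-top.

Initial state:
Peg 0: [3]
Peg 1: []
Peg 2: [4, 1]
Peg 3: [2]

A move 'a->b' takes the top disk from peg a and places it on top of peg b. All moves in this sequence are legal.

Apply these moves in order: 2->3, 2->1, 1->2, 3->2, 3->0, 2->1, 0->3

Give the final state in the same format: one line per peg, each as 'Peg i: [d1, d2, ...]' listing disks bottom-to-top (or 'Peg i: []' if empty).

After move 1 (2->3):
Peg 0: [3]
Peg 1: []
Peg 2: [4]
Peg 3: [2, 1]

After move 2 (2->1):
Peg 0: [3]
Peg 1: [4]
Peg 2: []
Peg 3: [2, 1]

After move 3 (1->2):
Peg 0: [3]
Peg 1: []
Peg 2: [4]
Peg 3: [2, 1]

After move 4 (3->2):
Peg 0: [3]
Peg 1: []
Peg 2: [4, 1]
Peg 3: [2]

After move 5 (3->0):
Peg 0: [3, 2]
Peg 1: []
Peg 2: [4, 1]
Peg 3: []

After move 6 (2->1):
Peg 0: [3, 2]
Peg 1: [1]
Peg 2: [4]
Peg 3: []

After move 7 (0->3):
Peg 0: [3]
Peg 1: [1]
Peg 2: [4]
Peg 3: [2]

Answer: Peg 0: [3]
Peg 1: [1]
Peg 2: [4]
Peg 3: [2]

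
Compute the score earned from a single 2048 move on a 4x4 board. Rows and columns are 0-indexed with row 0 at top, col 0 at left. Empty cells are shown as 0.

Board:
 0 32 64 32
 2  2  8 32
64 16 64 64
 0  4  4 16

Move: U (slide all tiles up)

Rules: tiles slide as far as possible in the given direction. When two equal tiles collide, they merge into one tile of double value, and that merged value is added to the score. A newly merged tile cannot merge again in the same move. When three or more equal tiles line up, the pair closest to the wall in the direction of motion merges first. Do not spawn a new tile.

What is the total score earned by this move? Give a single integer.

Answer: 64

Derivation:
Slide up:
col 0: [0, 2, 64, 0] -> [2, 64, 0, 0]  score +0 (running 0)
col 1: [32, 2, 16, 4] -> [32, 2, 16, 4]  score +0 (running 0)
col 2: [64, 8, 64, 4] -> [64, 8, 64, 4]  score +0 (running 0)
col 3: [32, 32, 64, 16] -> [64, 64, 16, 0]  score +64 (running 64)
Board after move:
 2 32 64 64
64  2  8 64
 0 16 64 16
 0  4  4  0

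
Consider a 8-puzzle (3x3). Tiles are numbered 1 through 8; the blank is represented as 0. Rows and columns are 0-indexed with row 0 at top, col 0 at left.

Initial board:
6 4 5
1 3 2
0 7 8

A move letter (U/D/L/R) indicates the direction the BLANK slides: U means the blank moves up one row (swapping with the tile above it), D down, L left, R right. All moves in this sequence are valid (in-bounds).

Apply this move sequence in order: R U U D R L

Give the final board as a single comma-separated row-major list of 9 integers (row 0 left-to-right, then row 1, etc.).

Answer: 6, 4, 5, 1, 0, 2, 7, 3, 8

Derivation:
After move 1 (R):
6 4 5
1 3 2
7 0 8

After move 2 (U):
6 4 5
1 0 2
7 3 8

After move 3 (U):
6 0 5
1 4 2
7 3 8

After move 4 (D):
6 4 5
1 0 2
7 3 8

After move 5 (R):
6 4 5
1 2 0
7 3 8

After move 6 (L):
6 4 5
1 0 2
7 3 8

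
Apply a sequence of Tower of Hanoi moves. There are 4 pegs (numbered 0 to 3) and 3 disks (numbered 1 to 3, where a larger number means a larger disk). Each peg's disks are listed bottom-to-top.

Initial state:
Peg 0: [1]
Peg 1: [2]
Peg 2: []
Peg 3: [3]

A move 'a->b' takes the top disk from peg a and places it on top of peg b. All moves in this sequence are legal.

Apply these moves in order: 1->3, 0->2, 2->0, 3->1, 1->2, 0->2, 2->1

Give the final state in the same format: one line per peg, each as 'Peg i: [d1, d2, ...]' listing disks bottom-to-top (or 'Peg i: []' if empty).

Answer: Peg 0: []
Peg 1: [1]
Peg 2: [2]
Peg 3: [3]

Derivation:
After move 1 (1->3):
Peg 0: [1]
Peg 1: []
Peg 2: []
Peg 3: [3, 2]

After move 2 (0->2):
Peg 0: []
Peg 1: []
Peg 2: [1]
Peg 3: [3, 2]

After move 3 (2->0):
Peg 0: [1]
Peg 1: []
Peg 2: []
Peg 3: [3, 2]

After move 4 (3->1):
Peg 0: [1]
Peg 1: [2]
Peg 2: []
Peg 3: [3]

After move 5 (1->2):
Peg 0: [1]
Peg 1: []
Peg 2: [2]
Peg 3: [3]

After move 6 (0->2):
Peg 0: []
Peg 1: []
Peg 2: [2, 1]
Peg 3: [3]

After move 7 (2->1):
Peg 0: []
Peg 1: [1]
Peg 2: [2]
Peg 3: [3]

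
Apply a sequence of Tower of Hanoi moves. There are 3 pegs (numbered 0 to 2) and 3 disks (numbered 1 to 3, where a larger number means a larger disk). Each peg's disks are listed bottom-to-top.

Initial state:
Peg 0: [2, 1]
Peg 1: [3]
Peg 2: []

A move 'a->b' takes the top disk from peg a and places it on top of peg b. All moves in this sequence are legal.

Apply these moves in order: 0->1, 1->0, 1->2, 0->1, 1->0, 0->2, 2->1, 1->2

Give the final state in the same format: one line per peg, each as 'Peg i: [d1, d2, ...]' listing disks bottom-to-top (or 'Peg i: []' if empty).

Answer: Peg 0: [2]
Peg 1: []
Peg 2: [3, 1]

Derivation:
After move 1 (0->1):
Peg 0: [2]
Peg 1: [3, 1]
Peg 2: []

After move 2 (1->0):
Peg 0: [2, 1]
Peg 1: [3]
Peg 2: []

After move 3 (1->2):
Peg 0: [2, 1]
Peg 1: []
Peg 2: [3]

After move 4 (0->1):
Peg 0: [2]
Peg 1: [1]
Peg 2: [3]

After move 5 (1->0):
Peg 0: [2, 1]
Peg 1: []
Peg 2: [3]

After move 6 (0->2):
Peg 0: [2]
Peg 1: []
Peg 2: [3, 1]

After move 7 (2->1):
Peg 0: [2]
Peg 1: [1]
Peg 2: [3]

After move 8 (1->2):
Peg 0: [2]
Peg 1: []
Peg 2: [3, 1]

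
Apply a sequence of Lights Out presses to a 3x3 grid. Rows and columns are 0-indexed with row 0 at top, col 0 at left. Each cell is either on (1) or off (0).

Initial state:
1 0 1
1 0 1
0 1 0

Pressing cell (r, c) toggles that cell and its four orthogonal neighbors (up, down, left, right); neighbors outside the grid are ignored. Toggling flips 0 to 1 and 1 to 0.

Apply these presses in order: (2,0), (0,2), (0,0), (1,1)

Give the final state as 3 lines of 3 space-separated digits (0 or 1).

After press 1 at (2,0):
1 0 1
0 0 1
1 0 0

After press 2 at (0,2):
1 1 0
0 0 0
1 0 0

After press 3 at (0,0):
0 0 0
1 0 0
1 0 0

After press 4 at (1,1):
0 1 0
0 1 1
1 1 0

Answer: 0 1 0
0 1 1
1 1 0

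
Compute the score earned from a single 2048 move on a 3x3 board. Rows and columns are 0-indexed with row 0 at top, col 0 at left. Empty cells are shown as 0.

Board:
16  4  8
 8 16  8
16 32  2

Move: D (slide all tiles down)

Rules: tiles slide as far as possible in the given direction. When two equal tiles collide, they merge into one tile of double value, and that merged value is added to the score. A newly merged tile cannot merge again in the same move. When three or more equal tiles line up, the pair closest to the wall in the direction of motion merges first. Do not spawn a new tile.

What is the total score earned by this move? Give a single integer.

Slide down:
col 0: [16, 8, 16] -> [16, 8, 16]  score +0 (running 0)
col 1: [4, 16, 32] -> [4, 16, 32]  score +0 (running 0)
col 2: [8, 8, 2] -> [0, 16, 2]  score +16 (running 16)
Board after move:
16  4  0
 8 16 16
16 32  2

Answer: 16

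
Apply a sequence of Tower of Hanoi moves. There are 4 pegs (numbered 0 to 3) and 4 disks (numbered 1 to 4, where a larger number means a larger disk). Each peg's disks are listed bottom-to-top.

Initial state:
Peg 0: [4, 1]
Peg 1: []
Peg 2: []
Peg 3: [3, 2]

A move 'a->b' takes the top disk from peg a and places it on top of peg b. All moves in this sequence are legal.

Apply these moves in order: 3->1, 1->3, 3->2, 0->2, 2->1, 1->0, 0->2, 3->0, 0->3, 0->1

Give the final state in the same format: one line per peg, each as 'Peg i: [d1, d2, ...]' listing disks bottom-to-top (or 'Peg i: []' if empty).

After move 1 (3->1):
Peg 0: [4, 1]
Peg 1: [2]
Peg 2: []
Peg 3: [3]

After move 2 (1->3):
Peg 0: [4, 1]
Peg 1: []
Peg 2: []
Peg 3: [3, 2]

After move 3 (3->2):
Peg 0: [4, 1]
Peg 1: []
Peg 2: [2]
Peg 3: [3]

After move 4 (0->2):
Peg 0: [4]
Peg 1: []
Peg 2: [2, 1]
Peg 3: [3]

After move 5 (2->1):
Peg 0: [4]
Peg 1: [1]
Peg 2: [2]
Peg 3: [3]

After move 6 (1->0):
Peg 0: [4, 1]
Peg 1: []
Peg 2: [2]
Peg 3: [3]

After move 7 (0->2):
Peg 0: [4]
Peg 1: []
Peg 2: [2, 1]
Peg 3: [3]

After move 8 (3->0):
Peg 0: [4, 3]
Peg 1: []
Peg 2: [2, 1]
Peg 3: []

After move 9 (0->3):
Peg 0: [4]
Peg 1: []
Peg 2: [2, 1]
Peg 3: [3]

After move 10 (0->1):
Peg 0: []
Peg 1: [4]
Peg 2: [2, 1]
Peg 3: [3]

Answer: Peg 0: []
Peg 1: [4]
Peg 2: [2, 1]
Peg 3: [3]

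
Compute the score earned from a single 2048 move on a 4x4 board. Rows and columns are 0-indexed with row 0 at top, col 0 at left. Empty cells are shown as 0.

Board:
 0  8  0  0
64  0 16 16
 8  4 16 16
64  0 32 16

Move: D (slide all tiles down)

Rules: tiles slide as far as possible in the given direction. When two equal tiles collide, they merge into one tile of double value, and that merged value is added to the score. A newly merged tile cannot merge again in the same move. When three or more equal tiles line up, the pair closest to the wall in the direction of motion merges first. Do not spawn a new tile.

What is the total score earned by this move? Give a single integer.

Answer: 64

Derivation:
Slide down:
col 0: [0, 64, 8, 64] -> [0, 64, 8, 64]  score +0 (running 0)
col 1: [8, 0, 4, 0] -> [0, 0, 8, 4]  score +0 (running 0)
col 2: [0, 16, 16, 32] -> [0, 0, 32, 32]  score +32 (running 32)
col 3: [0, 16, 16, 16] -> [0, 0, 16, 32]  score +32 (running 64)
Board after move:
 0  0  0  0
64  0  0  0
 8  8 32 16
64  4 32 32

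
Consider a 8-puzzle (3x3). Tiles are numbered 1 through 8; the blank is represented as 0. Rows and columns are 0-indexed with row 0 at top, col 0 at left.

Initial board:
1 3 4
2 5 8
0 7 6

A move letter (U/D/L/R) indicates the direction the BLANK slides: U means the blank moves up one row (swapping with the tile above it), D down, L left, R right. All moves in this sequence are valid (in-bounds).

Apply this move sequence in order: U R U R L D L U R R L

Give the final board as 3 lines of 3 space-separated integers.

After move 1 (U):
1 3 4
0 5 8
2 7 6

After move 2 (R):
1 3 4
5 0 8
2 7 6

After move 3 (U):
1 0 4
5 3 8
2 7 6

After move 4 (R):
1 4 0
5 3 8
2 7 6

After move 5 (L):
1 0 4
5 3 8
2 7 6

After move 6 (D):
1 3 4
5 0 8
2 7 6

After move 7 (L):
1 3 4
0 5 8
2 7 6

After move 8 (U):
0 3 4
1 5 8
2 7 6

After move 9 (R):
3 0 4
1 5 8
2 7 6

After move 10 (R):
3 4 0
1 5 8
2 7 6

After move 11 (L):
3 0 4
1 5 8
2 7 6

Answer: 3 0 4
1 5 8
2 7 6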